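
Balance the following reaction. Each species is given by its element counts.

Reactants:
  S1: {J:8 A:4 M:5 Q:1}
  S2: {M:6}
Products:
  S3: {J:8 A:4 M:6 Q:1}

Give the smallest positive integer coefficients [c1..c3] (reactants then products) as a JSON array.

Coefficients: [6, 1, 6]

J: 6·8+1·0 = 48 | 6·8 = 48
A: 6·4+1·0 = 24 | 6·4 = 24
M: 6·5+1·6 = 36 | 6·6 = 36
Q: 6·1+1·0 = 6 | 6·1 = 6
gcd(6,1,6) = 1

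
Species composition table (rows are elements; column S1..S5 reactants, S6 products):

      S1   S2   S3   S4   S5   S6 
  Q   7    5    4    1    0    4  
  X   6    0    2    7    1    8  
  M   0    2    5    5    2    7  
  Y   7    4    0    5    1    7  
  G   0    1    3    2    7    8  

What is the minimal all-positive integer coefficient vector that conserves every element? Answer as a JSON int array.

Coefficients: [1, 1, 1, 4, 4, 5]

Q: 1·7+1·5+1·4+4·1+4·0 = 20 | 5·4 = 20
X: 1·6+1·0+1·2+4·7+4·1 = 40 | 5·8 = 40
M: 1·0+1·2+1·5+4·5+4·2 = 35 | 5·7 = 35
Y: 1·7+1·4+1·0+4·5+4·1 = 35 | 5·7 = 35
G: 1·0+1·1+1·3+4·2+4·7 = 40 | 5·8 = 40
gcd(1,1,1,4,4,5) = 1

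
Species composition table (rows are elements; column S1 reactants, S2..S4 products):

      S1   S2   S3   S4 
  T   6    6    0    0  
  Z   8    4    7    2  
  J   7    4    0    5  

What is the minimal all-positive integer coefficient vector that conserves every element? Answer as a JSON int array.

Coefficients: [5, 5, 2, 3]

T: 5·6 = 30 | 5·6+2·0+3·0 = 30
Z: 5·8 = 40 | 5·4+2·7+3·2 = 40
J: 5·7 = 35 | 5·4+2·0+3·5 = 35
gcd(5,5,2,3) = 1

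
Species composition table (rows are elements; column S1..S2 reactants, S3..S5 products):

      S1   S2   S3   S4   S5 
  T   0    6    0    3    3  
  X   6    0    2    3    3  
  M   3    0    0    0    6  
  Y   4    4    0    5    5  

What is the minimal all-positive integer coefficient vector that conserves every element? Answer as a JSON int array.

T: 6·0+4·6 = 24 | 6·0+5·3+3·3 = 24
X: 6·6+4·0 = 36 | 6·2+5·3+3·3 = 36
M: 6·3+4·0 = 18 | 6·0+5·0+3·6 = 18
Y: 6·4+4·4 = 40 | 6·0+5·5+3·5 = 40
gcd(6,4,6,5,3) = 1

Coefficients: [6, 4, 6, 5, 3]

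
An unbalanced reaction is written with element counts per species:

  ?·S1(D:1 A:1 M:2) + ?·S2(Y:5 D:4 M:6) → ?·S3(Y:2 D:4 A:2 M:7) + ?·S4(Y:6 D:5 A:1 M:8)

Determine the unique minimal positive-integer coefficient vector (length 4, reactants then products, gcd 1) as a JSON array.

Y: 5·0+2·5 = 10 | 2·2+1·6 = 10
D: 5·1+2·4 = 13 | 2·4+1·5 = 13
A: 5·1+2·0 = 5 | 2·2+1·1 = 5
M: 5·2+2·6 = 22 | 2·7+1·8 = 22
gcd(5,2,2,1) = 1

Coefficients: [5, 2, 2, 1]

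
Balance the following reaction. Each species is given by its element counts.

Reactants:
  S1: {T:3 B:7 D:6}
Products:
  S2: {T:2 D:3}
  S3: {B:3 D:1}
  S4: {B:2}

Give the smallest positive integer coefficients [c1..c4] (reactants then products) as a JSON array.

Coefficients: [4, 6, 6, 5]

T: 4·3 = 12 | 6·2+6·0+5·0 = 12
B: 4·7 = 28 | 6·0+6·3+5·2 = 28
D: 4·6 = 24 | 6·3+6·1+5·0 = 24
gcd(4,6,6,5) = 1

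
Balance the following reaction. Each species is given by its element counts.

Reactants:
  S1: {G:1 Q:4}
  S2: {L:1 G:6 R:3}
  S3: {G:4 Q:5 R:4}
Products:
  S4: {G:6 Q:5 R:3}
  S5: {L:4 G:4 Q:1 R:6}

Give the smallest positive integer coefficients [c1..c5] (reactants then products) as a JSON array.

L: 4·0+4·1+3·0 = 4 | 6·0+1·4 = 4
G: 4·1+4·6+3·4 = 40 | 6·6+1·4 = 40
Q: 4·4+4·0+3·5 = 31 | 6·5+1·1 = 31
R: 4·0+4·3+3·4 = 24 | 6·3+1·6 = 24
gcd(4,4,3,6,1) = 1

Coefficients: [4, 4, 3, 6, 1]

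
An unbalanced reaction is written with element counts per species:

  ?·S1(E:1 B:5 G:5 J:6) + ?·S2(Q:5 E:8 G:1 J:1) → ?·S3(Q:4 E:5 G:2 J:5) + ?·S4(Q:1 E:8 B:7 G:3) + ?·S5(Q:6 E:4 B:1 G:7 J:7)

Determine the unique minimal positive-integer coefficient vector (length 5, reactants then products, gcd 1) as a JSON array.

Coefficients: [3, 4, 3, 2, 1]

Q: 3·0+4·5 = 20 | 3·4+2·1+1·6 = 20
E: 3·1+4·8 = 35 | 3·5+2·8+1·4 = 35
B: 3·5+4·0 = 15 | 3·0+2·7+1·1 = 15
G: 3·5+4·1 = 19 | 3·2+2·3+1·7 = 19
J: 3·6+4·1 = 22 | 3·5+2·0+1·7 = 22
gcd(3,4,3,2,1) = 1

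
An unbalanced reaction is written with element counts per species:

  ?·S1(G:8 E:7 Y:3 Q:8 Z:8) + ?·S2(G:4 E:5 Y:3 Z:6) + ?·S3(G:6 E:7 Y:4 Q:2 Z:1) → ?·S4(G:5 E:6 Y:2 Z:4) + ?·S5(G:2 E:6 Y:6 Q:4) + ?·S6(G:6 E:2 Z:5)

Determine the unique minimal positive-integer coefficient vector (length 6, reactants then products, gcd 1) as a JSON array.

Coefficients: [1, 5, 6, 6, 5, 4]

G: 1·8+5·4+6·6 = 64 | 6·5+5·2+4·6 = 64
E: 1·7+5·5+6·7 = 74 | 6·6+5·6+4·2 = 74
Y: 1·3+5·3+6·4 = 42 | 6·2+5·6+4·0 = 42
Q: 1·8+5·0+6·2 = 20 | 6·0+5·4+4·0 = 20
Z: 1·8+5·6+6·1 = 44 | 6·4+5·0+4·5 = 44
gcd(1,5,6,6,5,4) = 1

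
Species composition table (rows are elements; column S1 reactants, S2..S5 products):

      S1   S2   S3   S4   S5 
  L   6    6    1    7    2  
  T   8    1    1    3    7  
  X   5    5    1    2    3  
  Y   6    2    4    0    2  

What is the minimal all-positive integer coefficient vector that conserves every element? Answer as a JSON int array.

Coefficients: [6, 1, 6, 2, 5]

L: 6·6 = 36 | 1·6+6·1+2·7+5·2 = 36
T: 6·8 = 48 | 1·1+6·1+2·3+5·7 = 48
X: 6·5 = 30 | 1·5+6·1+2·2+5·3 = 30
Y: 6·6 = 36 | 1·2+6·4+2·0+5·2 = 36
gcd(6,1,6,2,5) = 1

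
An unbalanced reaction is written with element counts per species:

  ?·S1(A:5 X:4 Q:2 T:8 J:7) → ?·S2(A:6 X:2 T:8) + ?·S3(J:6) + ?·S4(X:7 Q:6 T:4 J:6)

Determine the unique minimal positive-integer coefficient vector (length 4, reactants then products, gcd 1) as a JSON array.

Coefficients: [6, 5, 5, 2]

A: 6·5 = 30 | 5·6+5·0+2·0 = 30
X: 6·4 = 24 | 5·2+5·0+2·7 = 24
Q: 6·2 = 12 | 5·0+5·0+2·6 = 12
T: 6·8 = 48 | 5·8+5·0+2·4 = 48
J: 6·7 = 42 | 5·0+5·6+2·6 = 42
gcd(6,5,5,2) = 1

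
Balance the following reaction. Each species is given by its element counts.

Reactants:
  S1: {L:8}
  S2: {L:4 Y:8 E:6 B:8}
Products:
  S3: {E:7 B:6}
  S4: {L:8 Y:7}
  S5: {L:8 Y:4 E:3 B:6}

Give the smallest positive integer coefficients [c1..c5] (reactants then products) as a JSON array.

L: 6·8+6·4 = 72 | 3·0+4·8+5·8 = 72
Y: 6·0+6·8 = 48 | 3·0+4·7+5·4 = 48
E: 6·0+6·6 = 36 | 3·7+4·0+5·3 = 36
B: 6·0+6·8 = 48 | 3·6+4·0+5·6 = 48
gcd(6,6,3,4,5) = 1

Coefficients: [6, 6, 3, 4, 5]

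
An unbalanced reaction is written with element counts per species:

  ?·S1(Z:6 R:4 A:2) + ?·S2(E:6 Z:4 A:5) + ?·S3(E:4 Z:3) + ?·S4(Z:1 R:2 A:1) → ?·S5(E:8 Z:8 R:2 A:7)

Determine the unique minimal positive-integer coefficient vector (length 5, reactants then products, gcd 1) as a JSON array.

Coefficients: [2, 6, 1, 1, 5]

E: 2·0+6·6+1·4+1·0 = 40 | 5·8 = 40
Z: 2·6+6·4+1·3+1·1 = 40 | 5·8 = 40
R: 2·4+6·0+1·0+1·2 = 10 | 5·2 = 10
A: 2·2+6·5+1·0+1·1 = 35 | 5·7 = 35
gcd(2,6,1,1,5) = 1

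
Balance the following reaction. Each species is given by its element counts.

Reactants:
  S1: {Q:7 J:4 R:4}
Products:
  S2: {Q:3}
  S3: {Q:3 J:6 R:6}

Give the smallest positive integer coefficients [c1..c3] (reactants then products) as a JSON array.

Q: 3·7 = 21 | 5·3+2·3 = 21
J: 3·4 = 12 | 5·0+2·6 = 12
R: 3·4 = 12 | 5·0+2·6 = 12
gcd(3,5,2) = 1

Coefficients: [3, 5, 2]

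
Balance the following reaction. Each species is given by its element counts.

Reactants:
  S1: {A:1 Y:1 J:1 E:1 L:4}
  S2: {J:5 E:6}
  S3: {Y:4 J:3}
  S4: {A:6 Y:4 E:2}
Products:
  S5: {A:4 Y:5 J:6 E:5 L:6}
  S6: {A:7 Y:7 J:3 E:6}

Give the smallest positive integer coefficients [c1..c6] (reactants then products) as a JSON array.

Coefficients: [6, 3, 3, 4, 4, 2]

A: 6·1+3·0+3·0+4·6 = 30 | 4·4+2·7 = 30
Y: 6·1+3·0+3·4+4·4 = 34 | 4·5+2·7 = 34
J: 6·1+3·5+3·3+4·0 = 30 | 4·6+2·3 = 30
E: 6·1+3·6+3·0+4·2 = 32 | 4·5+2·6 = 32
L: 6·4+3·0+3·0+4·0 = 24 | 4·6+2·0 = 24
gcd(6,3,3,4,4,2) = 1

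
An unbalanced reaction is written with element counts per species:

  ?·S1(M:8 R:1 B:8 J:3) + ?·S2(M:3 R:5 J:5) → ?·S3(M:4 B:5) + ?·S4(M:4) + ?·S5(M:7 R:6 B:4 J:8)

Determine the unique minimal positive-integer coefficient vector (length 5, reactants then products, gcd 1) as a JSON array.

Coefficients: [5, 5, 4, 1, 5]

M: 5·8+5·3 = 55 | 4·4+1·4+5·7 = 55
R: 5·1+5·5 = 30 | 4·0+1·0+5·6 = 30
B: 5·8+5·0 = 40 | 4·5+1·0+5·4 = 40
J: 5·3+5·5 = 40 | 4·0+1·0+5·8 = 40
gcd(5,5,4,1,5) = 1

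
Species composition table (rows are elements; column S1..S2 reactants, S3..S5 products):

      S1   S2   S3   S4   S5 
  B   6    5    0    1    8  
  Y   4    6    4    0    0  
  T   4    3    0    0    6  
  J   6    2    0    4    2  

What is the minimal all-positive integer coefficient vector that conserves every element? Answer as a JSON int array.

B: 3·6+2·5 = 28 | 6·0+4·1+3·8 = 28
Y: 3·4+2·6 = 24 | 6·4+4·0+3·0 = 24
T: 3·4+2·3 = 18 | 6·0+4·0+3·6 = 18
J: 3·6+2·2 = 22 | 6·0+4·4+3·2 = 22
gcd(3,2,6,4,3) = 1

Coefficients: [3, 2, 6, 4, 3]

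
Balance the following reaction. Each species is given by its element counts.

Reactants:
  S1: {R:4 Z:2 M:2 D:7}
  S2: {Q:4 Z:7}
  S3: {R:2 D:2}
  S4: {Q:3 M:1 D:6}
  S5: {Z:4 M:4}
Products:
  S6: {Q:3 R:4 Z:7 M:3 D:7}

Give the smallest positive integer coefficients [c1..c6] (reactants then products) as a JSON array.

Coefficients: [3, 3, 4, 1, 2, 5]

Q: 3·0+3·4+4·0+1·3+2·0 = 15 | 5·3 = 15
R: 3·4+3·0+4·2+1·0+2·0 = 20 | 5·4 = 20
Z: 3·2+3·7+4·0+1·0+2·4 = 35 | 5·7 = 35
M: 3·2+3·0+4·0+1·1+2·4 = 15 | 5·3 = 15
D: 3·7+3·0+4·2+1·6+2·0 = 35 | 5·7 = 35
gcd(3,3,4,1,2,5) = 1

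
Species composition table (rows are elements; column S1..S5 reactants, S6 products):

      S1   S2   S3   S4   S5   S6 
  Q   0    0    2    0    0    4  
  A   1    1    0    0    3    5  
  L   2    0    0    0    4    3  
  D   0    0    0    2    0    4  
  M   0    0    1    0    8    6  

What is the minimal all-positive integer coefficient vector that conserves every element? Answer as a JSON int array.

Coefficients: [1, 6, 4, 4, 1, 2]

Q: 1·0+6·0+4·2+4·0+1·0 = 8 | 2·4 = 8
A: 1·1+6·1+4·0+4·0+1·3 = 10 | 2·5 = 10
L: 1·2+6·0+4·0+4·0+1·4 = 6 | 2·3 = 6
D: 1·0+6·0+4·0+4·2+1·0 = 8 | 2·4 = 8
M: 1·0+6·0+4·1+4·0+1·8 = 12 | 2·6 = 12
gcd(1,6,4,4,1,2) = 1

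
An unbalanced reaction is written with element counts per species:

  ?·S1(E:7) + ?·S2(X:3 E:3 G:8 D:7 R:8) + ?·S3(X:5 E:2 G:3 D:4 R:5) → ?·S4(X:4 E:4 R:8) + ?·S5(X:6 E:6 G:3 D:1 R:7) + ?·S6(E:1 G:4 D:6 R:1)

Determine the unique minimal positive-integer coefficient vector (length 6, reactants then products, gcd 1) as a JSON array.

Coefficients: [3, 3, 5, 1, 5, 6]

X: 3·0+3·3+5·5 = 34 | 1·4+5·6+6·0 = 34
E: 3·7+3·3+5·2 = 40 | 1·4+5·6+6·1 = 40
G: 3·0+3·8+5·3 = 39 | 1·0+5·3+6·4 = 39
D: 3·0+3·7+5·4 = 41 | 1·0+5·1+6·6 = 41
R: 3·0+3·8+5·5 = 49 | 1·8+5·7+6·1 = 49
gcd(3,3,5,1,5,6) = 1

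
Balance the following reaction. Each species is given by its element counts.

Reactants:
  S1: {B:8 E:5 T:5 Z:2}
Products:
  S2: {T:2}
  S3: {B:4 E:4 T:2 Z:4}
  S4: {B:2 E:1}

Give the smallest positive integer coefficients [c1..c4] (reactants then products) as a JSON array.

B: 2·8 = 16 | 4·0+1·4+6·2 = 16
E: 2·5 = 10 | 4·0+1·4+6·1 = 10
T: 2·5 = 10 | 4·2+1·2+6·0 = 10
Z: 2·2 = 4 | 4·0+1·4+6·0 = 4
gcd(2,4,1,6) = 1

Coefficients: [2, 4, 1, 6]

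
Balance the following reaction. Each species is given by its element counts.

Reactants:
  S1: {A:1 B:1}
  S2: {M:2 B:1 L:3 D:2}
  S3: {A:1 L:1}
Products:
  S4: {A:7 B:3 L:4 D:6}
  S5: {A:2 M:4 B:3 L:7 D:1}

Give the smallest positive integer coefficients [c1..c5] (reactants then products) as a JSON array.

Coefficients: [5, 4, 6, 1, 2]

A: 5·1+4·0+6·1 = 11 | 1·7+2·2 = 11
M: 5·0+4·2+6·0 = 8 | 1·0+2·4 = 8
B: 5·1+4·1+6·0 = 9 | 1·3+2·3 = 9
L: 5·0+4·3+6·1 = 18 | 1·4+2·7 = 18
D: 5·0+4·2+6·0 = 8 | 1·6+2·1 = 8
gcd(5,4,6,1,2) = 1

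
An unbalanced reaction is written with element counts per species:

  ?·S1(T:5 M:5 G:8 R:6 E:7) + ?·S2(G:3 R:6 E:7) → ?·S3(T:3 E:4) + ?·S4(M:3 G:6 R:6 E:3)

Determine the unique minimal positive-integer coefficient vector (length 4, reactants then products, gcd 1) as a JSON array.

Coefficients: [3, 2, 5, 5]

T: 3·5+2·0 = 15 | 5·3+5·0 = 15
M: 3·5+2·0 = 15 | 5·0+5·3 = 15
G: 3·8+2·3 = 30 | 5·0+5·6 = 30
R: 3·6+2·6 = 30 | 5·0+5·6 = 30
E: 3·7+2·7 = 35 | 5·4+5·3 = 35
gcd(3,2,5,5) = 1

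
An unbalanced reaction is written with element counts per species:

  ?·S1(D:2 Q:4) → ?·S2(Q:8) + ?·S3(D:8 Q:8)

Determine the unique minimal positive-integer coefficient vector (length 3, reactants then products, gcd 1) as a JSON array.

D: 4·2 = 8 | 1·0+1·8 = 8
Q: 4·4 = 16 | 1·8+1·8 = 16
gcd(4,1,1) = 1

Coefficients: [4, 1, 1]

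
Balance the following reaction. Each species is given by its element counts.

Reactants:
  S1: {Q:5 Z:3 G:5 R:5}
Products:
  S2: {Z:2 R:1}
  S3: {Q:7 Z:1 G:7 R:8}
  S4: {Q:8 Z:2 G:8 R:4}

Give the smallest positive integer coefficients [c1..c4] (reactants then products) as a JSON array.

Coefficients: [3, 3, 1, 1]

Q: 3·5 = 15 | 3·0+1·7+1·8 = 15
Z: 3·3 = 9 | 3·2+1·1+1·2 = 9
G: 3·5 = 15 | 3·0+1·7+1·8 = 15
R: 3·5 = 15 | 3·1+1·8+1·4 = 15
gcd(3,3,1,1) = 1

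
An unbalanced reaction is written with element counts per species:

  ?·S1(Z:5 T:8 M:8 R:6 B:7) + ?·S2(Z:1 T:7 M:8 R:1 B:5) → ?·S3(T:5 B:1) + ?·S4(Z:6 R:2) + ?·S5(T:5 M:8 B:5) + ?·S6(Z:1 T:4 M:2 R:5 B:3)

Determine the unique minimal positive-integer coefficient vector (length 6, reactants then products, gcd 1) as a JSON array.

Z: 4·5+2·1 = 22 | 1·0+3·6+5·0+4·1 = 22
T: 4·8+2·7 = 46 | 1·5+3·0+5·5+4·4 = 46
M: 4·8+2·8 = 48 | 1·0+3·0+5·8+4·2 = 48
R: 4·6+2·1 = 26 | 1·0+3·2+5·0+4·5 = 26
B: 4·7+2·5 = 38 | 1·1+3·0+5·5+4·3 = 38
gcd(4,2,1,3,5,4) = 1

Coefficients: [4, 2, 1, 3, 5, 4]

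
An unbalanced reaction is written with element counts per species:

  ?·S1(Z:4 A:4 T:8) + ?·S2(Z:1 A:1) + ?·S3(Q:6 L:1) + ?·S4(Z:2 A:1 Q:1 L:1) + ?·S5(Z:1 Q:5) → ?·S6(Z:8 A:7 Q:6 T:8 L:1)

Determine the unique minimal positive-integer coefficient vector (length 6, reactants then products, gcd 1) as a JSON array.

Coefficients: [2, 5, 1, 1, 1, 2]

Z: 2·4+5·1+1·0+1·2+1·1 = 16 | 2·8 = 16
A: 2·4+5·1+1·0+1·1+1·0 = 14 | 2·7 = 14
Q: 2·0+5·0+1·6+1·1+1·5 = 12 | 2·6 = 12
T: 2·8+5·0+1·0+1·0+1·0 = 16 | 2·8 = 16
L: 2·0+5·0+1·1+1·1+1·0 = 2 | 2·1 = 2
gcd(2,5,1,1,1,2) = 1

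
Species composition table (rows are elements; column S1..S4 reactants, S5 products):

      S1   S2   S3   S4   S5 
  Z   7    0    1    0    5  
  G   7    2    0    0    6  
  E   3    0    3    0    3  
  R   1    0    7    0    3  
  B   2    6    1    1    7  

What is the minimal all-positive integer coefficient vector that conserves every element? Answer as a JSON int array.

Coefficients: [2, 2, 1, 4, 3]

Z: 2·7+2·0+1·1+4·0 = 15 | 3·5 = 15
G: 2·7+2·2+1·0+4·0 = 18 | 3·6 = 18
E: 2·3+2·0+1·3+4·0 = 9 | 3·3 = 9
R: 2·1+2·0+1·7+4·0 = 9 | 3·3 = 9
B: 2·2+2·6+1·1+4·1 = 21 | 3·7 = 21
gcd(2,2,1,4,3) = 1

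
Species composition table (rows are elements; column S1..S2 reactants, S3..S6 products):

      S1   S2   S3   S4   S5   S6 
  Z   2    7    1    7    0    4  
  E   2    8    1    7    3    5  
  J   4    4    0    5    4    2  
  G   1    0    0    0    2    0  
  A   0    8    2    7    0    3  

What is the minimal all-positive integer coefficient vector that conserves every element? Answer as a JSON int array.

Z: 2·2+5·7 = 39 | 3·1+4·7+1·0+2·4 = 39
E: 2·2+5·8 = 44 | 3·1+4·7+1·3+2·5 = 44
J: 2·4+5·4 = 28 | 3·0+4·5+1·4+2·2 = 28
G: 2·1+5·0 = 2 | 3·0+4·0+1·2+2·0 = 2
A: 2·0+5·8 = 40 | 3·2+4·7+1·0+2·3 = 40
gcd(2,5,3,4,1,2) = 1

Coefficients: [2, 5, 3, 4, 1, 2]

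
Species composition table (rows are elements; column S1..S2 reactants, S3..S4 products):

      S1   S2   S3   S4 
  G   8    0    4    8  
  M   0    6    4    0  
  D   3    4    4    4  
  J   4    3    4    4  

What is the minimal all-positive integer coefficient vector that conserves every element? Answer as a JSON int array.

G: 4·8+4·0 = 32 | 6·4+1·8 = 32
M: 4·0+4·6 = 24 | 6·4+1·0 = 24
D: 4·3+4·4 = 28 | 6·4+1·4 = 28
J: 4·4+4·3 = 28 | 6·4+1·4 = 28
gcd(4,4,6,1) = 1

Coefficients: [4, 4, 6, 1]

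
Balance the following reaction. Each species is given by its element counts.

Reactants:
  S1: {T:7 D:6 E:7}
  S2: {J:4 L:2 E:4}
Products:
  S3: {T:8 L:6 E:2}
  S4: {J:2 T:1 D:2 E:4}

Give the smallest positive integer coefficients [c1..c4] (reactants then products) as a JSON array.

J: 2·0+3·4 = 12 | 1·0+6·2 = 12
T: 2·7+3·0 = 14 | 1·8+6·1 = 14
D: 2·6+3·0 = 12 | 1·0+6·2 = 12
L: 2·0+3·2 = 6 | 1·6+6·0 = 6
E: 2·7+3·4 = 26 | 1·2+6·4 = 26
gcd(2,3,1,6) = 1

Coefficients: [2, 3, 1, 6]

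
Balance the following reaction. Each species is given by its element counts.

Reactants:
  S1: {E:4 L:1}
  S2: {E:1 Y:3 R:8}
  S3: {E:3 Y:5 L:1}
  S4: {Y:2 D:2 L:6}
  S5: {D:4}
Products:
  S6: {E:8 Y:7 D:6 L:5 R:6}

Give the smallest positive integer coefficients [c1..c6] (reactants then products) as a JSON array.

E: 5·4+3·1+3·3+2·0+5·0 = 32 | 4·8 = 32
Y: 5·0+3·3+3·5+2·2+5·0 = 28 | 4·7 = 28
D: 5·0+3·0+3·0+2·2+5·4 = 24 | 4·6 = 24
L: 5·1+3·0+3·1+2·6+5·0 = 20 | 4·5 = 20
R: 5·0+3·8+3·0+2·0+5·0 = 24 | 4·6 = 24
gcd(5,3,3,2,5,4) = 1

Coefficients: [5, 3, 3, 2, 5, 4]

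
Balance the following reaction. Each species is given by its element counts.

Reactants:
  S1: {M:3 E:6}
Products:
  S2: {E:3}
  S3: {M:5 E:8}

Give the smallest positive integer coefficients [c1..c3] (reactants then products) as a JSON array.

Coefficients: [5, 2, 3]

M: 5·3 = 15 | 2·0+3·5 = 15
E: 5·6 = 30 | 2·3+3·8 = 30
gcd(5,2,3) = 1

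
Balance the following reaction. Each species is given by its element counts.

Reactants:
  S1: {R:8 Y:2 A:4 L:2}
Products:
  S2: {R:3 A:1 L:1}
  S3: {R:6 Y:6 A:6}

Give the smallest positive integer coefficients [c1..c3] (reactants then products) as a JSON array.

R: 3·8 = 24 | 6·3+1·6 = 24
Y: 3·2 = 6 | 6·0+1·6 = 6
A: 3·4 = 12 | 6·1+1·6 = 12
L: 3·2 = 6 | 6·1+1·0 = 6
gcd(3,6,1) = 1

Coefficients: [3, 6, 1]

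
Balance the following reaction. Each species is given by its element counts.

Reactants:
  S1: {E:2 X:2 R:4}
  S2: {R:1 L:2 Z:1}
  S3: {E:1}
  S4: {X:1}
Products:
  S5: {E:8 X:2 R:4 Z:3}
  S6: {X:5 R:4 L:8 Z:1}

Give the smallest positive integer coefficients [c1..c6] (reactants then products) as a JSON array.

Coefficients: [1, 4, 6, 5, 1, 1]

E: 1·2+4·0+6·1+5·0 = 8 | 1·8+1·0 = 8
X: 1·2+4·0+6·0+5·1 = 7 | 1·2+1·5 = 7
R: 1·4+4·1+6·0+5·0 = 8 | 1·4+1·4 = 8
L: 1·0+4·2+6·0+5·0 = 8 | 1·0+1·8 = 8
Z: 1·0+4·1+6·0+5·0 = 4 | 1·3+1·1 = 4
gcd(1,4,6,5,1,1) = 1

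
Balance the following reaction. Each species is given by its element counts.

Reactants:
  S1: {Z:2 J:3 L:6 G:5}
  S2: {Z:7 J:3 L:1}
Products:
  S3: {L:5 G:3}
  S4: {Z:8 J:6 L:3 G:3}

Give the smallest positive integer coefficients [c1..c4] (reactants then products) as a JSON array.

Coefficients: [6, 4, 5, 5]

Z: 6·2+4·7 = 40 | 5·0+5·8 = 40
J: 6·3+4·3 = 30 | 5·0+5·6 = 30
L: 6·6+4·1 = 40 | 5·5+5·3 = 40
G: 6·5+4·0 = 30 | 5·3+5·3 = 30
gcd(6,4,5,5) = 1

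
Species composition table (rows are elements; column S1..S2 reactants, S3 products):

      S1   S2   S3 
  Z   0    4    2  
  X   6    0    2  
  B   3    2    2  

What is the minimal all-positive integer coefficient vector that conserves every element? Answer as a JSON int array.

Coefficients: [2, 3, 6]

Z: 2·0+3·4 = 12 | 6·2 = 12
X: 2·6+3·0 = 12 | 6·2 = 12
B: 2·3+3·2 = 12 | 6·2 = 12
gcd(2,3,6) = 1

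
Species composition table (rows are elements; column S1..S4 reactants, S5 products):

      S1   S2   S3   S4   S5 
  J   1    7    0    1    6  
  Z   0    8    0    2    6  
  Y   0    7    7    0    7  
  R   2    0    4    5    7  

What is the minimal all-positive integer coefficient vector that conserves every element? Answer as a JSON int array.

J: 6·1+3·7+2·0+3·1 = 30 | 5·6 = 30
Z: 6·0+3·8+2·0+3·2 = 30 | 5·6 = 30
Y: 6·0+3·7+2·7+3·0 = 35 | 5·7 = 35
R: 6·2+3·0+2·4+3·5 = 35 | 5·7 = 35
gcd(6,3,2,3,5) = 1

Coefficients: [6, 3, 2, 3, 5]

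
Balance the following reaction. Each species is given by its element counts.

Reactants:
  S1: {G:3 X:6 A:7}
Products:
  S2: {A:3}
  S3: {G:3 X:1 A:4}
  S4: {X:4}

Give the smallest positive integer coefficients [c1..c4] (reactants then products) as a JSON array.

Coefficients: [4, 4, 4, 5]

G: 4·3 = 12 | 4·0+4·3+5·0 = 12
X: 4·6 = 24 | 4·0+4·1+5·4 = 24
A: 4·7 = 28 | 4·3+4·4+5·0 = 28
gcd(4,4,4,5) = 1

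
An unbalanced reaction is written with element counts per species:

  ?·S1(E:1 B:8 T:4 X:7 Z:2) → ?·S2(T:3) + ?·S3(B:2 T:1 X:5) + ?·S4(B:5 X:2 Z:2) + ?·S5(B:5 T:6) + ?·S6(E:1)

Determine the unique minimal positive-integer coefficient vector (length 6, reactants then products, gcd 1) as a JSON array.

E: 5·1 = 5 | 3·0+5·0+5·0+1·0+5·1 = 5
B: 5·8 = 40 | 3·0+5·2+5·5+1·5+5·0 = 40
T: 5·4 = 20 | 3·3+5·1+5·0+1·6+5·0 = 20
X: 5·7 = 35 | 3·0+5·5+5·2+1·0+5·0 = 35
Z: 5·2 = 10 | 3·0+5·0+5·2+1·0+5·0 = 10
gcd(5,3,5,5,1,5) = 1

Coefficients: [5, 3, 5, 5, 1, 5]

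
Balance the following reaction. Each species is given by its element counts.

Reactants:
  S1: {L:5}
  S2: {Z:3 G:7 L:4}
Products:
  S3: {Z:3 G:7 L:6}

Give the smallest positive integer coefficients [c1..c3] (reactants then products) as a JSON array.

Coefficients: [2, 5, 5]

Z: 2·0+5·3 = 15 | 5·3 = 15
G: 2·0+5·7 = 35 | 5·7 = 35
L: 2·5+5·4 = 30 | 5·6 = 30
gcd(2,5,5) = 1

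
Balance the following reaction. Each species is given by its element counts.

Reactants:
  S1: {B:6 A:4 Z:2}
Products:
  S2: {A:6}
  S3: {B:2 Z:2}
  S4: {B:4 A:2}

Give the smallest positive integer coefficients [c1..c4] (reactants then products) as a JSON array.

B: 3·6 = 18 | 1·0+3·2+3·4 = 18
A: 3·4 = 12 | 1·6+3·0+3·2 = 12
Z: 3·2 = 6 | 1·0+3·2+3·0 = 6
gcd(3,1,3,3) = 1

Coefficients: [3, 1, 3, 3]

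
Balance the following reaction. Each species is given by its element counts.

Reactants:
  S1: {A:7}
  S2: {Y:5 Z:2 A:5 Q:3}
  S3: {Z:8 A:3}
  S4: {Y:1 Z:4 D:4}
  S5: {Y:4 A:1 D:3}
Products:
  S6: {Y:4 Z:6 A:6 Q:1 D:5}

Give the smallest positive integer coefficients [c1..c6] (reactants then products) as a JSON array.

Coefficients: [3, 2, 1, 6, 2, 6]

Y: 3·0+2·5+1·0+6·1+2·4 = 24 | 6·4 = 24
Z: 3·0+2·2+1·8+6·4+2·0 = 36 | 6·6 = 36
A: 3·7+2·5+1·3+6·0+2·1 = 36 | 6·6 = 36
Q: 3·0+2·3+1·0+6·0+2·0 = 6 | 6·1 = 6
D: 3·0+2·0+1·0+6·4+2·3 = 30 | 6·5 = 30
gcd(3,2,1,6,2,6) = 1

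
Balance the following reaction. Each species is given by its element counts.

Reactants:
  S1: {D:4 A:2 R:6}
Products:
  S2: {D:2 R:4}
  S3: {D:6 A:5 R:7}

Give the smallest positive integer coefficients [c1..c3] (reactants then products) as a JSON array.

D: 5·4 = 20 | 4·2+2·6 = 20
A: 5·2 = 10 | 4·0+2·5 = 10
R: 5·6 = 30 | 4·4+2·7 = 30
gcd(5,4,2) = 1

Coefficients: [5, 4, 2]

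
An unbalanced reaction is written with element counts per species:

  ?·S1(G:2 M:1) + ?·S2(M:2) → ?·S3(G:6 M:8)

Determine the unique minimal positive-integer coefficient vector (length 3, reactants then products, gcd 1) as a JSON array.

G: 6·2+5·0 = 12 | 2·6 = 12
M: 6·1+5·2 = 16 | 2·8 = 16
gcd(6,5,2) = 1

Coefficients: [6, 5, 2]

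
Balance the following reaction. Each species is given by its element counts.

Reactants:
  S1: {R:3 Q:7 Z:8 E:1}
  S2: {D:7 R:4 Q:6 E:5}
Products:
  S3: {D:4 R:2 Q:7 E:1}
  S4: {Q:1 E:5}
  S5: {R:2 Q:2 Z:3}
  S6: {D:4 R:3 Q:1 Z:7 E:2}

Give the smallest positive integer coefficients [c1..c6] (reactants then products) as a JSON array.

Coefficients: [4, 4, 5, 3, 6, 2]

D: 4·0+4·7 = 28 | 5·4+3·0+6·0+2·4 = 28
R: 4·3+4·4 = 28 | 5·2+3·0+6·2+2·3 = 28
Q: 4·7+4·6 = 52 | 5·7+3·1+6·2+2·1 = 52
Z: 4·8+4·0 = 32 | 5·0+3·0+6·3+2·7 = 32
E: 4·1+4·5 = 24 | 5·1+3·5+6·0+2·2 = 24
gcd(4,4,5,3,6,2) = 1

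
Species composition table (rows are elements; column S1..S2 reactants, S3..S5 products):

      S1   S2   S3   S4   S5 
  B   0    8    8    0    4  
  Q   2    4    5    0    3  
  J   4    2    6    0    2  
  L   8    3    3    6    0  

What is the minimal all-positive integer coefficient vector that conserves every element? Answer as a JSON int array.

B: 3·0+4·8 = 32 | 2·8+5·0+4·4 = 32
Q: 3·2+4·4 = 22 | 2·5+5·0+4·3 = 22
J: 3·4+4·2 = 20 | 2·6+5·0+4·2 = 20
L: 3·8+4·3 = 36 | 2·3+5·6+4·0 = 36
gcd(3,4,2,5,4) = 1

Coefficients: [3, 4, 2, 5, 4]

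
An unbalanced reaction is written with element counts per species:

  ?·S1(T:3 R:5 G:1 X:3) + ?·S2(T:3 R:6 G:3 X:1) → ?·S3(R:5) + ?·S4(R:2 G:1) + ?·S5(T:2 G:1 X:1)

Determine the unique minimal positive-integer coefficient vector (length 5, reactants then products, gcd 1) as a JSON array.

Coefficients: [1, 3, 3, 4, 6]

T: 1·3+3·3 = 12 | 3·0+4·0+6·2 = 12
R: 1·5+3·6 = 23 | 3·5+4·2+6·0 = 23
G: 1·1+3·3 = 10 | 3·0+4·1+6·1 = 10
X: 1·3+3·1 = 6 | 3·0+4·0+6·1 = 6
gcd(1,3,3,4,6) = 1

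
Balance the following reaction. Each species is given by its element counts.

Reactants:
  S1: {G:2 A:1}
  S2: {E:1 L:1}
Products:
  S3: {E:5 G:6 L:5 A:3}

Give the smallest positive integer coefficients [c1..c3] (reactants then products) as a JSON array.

E: 3·0+5·1 = 5 | 1·5 = 5
G: 3·2+5·0 = 6 | 1·6 = 6
L: 3·0+5·1 = 5 | 1·5 = 5
A: 3·1+5·0 = 3 | 1·3 = 3
gcd(3,5,1) = 1

Coefficients: [3, 5, 1]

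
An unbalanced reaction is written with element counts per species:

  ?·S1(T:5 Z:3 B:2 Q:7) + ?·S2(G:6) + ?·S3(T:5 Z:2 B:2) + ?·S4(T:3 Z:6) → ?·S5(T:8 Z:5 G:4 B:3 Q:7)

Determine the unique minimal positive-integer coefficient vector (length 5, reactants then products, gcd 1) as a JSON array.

T: 6·5+4·0+3·5+1·3 = 48 | 6·8 = 48
Z: 6·3+4·0+3·2+1·6 = 30 | 6·5 = 30
G: 6·0+4·6+3·0+1·0 = 24 | 6·4 = 24
B: 6·2+4·0+3·2+1·0 = 18 | 6·3 = 18
Q: 6·7+4·0+3·0+1·0 = 42 | 6·7 = 42
gcd(6,4,3,1,6) = 1

Coefficients: [6, 4, 3, 1, 6]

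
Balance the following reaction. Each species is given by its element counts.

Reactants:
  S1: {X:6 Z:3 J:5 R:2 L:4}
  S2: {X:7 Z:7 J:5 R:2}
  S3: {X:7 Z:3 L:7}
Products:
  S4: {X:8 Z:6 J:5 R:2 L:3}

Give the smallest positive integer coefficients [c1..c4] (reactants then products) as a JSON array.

Coefficients: [2, 3, 1, 5]

X: 2·6+3·7+1·7 = 40 | 5·8 = 40
Z: 2·3+3·7+1·3 = 30 | 5·6 = 30
J: 2·5+3·5+1·0 = 25 | 5·5 = 25
R: 2·2+3·2+1·0 = 10 | 5·2 = 10
L: 2·4+3·0+1·7 = 15 | 5·3 = 15
gcd(2,3,1,5) = 1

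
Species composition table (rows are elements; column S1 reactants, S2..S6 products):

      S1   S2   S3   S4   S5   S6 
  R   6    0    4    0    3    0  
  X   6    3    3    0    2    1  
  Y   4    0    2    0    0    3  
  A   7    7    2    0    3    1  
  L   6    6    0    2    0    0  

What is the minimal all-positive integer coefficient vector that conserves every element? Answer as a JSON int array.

R: 3·6 = 18 | 1·0+3·4+6·0+2·3+2·0 = 18
X: 3·6 = 18 | 1·3+3·3+6·0+2·2+2·1 = 18
Y: 3·4 = 12 | 1·0+3·2+6·0+2·0+2·3 = 12
A: 3·7 = 21 | 1·7+3·2+6·0+2·3+2·1 = 21
L: 3·6 = 18 | 1·6+3·0+6·2+2·0+2·0 = 18
gcd(3,1,3,6,2,2) = 1

Coefficients: [3, 1, 3, 6, 2, 2]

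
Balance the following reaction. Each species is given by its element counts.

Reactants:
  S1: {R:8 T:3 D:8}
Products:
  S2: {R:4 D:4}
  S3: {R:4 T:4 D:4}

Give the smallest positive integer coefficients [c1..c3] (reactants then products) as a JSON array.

Coefficients: [4, 5, 3]

R: 4·8 = 32 | 5·4+3·4 = 32
T: 4·3 = 12 | 5·0+3·4 = 12
D: 4·8 = 32 | 5·4+3·4 = 32
gcd(4,5,3) = 1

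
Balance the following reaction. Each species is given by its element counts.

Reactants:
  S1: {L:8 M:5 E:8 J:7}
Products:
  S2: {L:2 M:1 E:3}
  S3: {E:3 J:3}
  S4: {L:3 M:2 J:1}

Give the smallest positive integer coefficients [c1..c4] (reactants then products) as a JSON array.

Coefficients: [3, 3, 5, 6]

L: 3·8 = 24 | 3·2+5·0+6·3 = 24
M: 3·5 = 15 | 3·1+5·0+6·2 = 15
E: 3·8 = 24 | 3·3+5·3+6·0 = 24
J: 3·7 = 21 | 3·0+5·3+6·1 = 21
gcd(3,3,5,6) = 1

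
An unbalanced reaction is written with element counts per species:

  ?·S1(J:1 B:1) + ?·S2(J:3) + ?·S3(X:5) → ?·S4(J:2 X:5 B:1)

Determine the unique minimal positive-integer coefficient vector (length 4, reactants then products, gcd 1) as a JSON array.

J: 3·1+1·3+3·0 = 6 | 3·2 = 6
X: 3·0+1·0+3·5 = 15 | 3·5 = 15
B: 3·1+1·0+3·0 = 3 | 3·1 = 3
gcd(3,1,3,3) = 1

Coefficients: [3, 1, 3, 3]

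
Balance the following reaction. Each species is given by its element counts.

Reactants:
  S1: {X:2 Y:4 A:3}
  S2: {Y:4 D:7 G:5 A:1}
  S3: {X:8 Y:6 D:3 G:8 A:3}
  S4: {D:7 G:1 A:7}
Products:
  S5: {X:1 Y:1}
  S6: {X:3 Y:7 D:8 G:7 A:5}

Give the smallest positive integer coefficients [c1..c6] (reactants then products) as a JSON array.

Coefficients: [4, 5, 2, 1, 6, 6]

X: 4·2+5·0+2·8+1·0 = 24 | 6·1+6·3 = 24
Y: 4·4+5·4+2·6+1·0 = 48 | 6·1+6·7 = 48
D: 4·0+5·7+2·3+1·7 = 48 | 6·0+6·8 = 48
G: 4·0+5·5+2·8+1·1 = 42 | 6·0+6·7 = 42
A: 4·3+5·1+2·3+1·7 = 30 | 6·0+6·5 = 30
gcd(4,5,2,1,6,6) = 1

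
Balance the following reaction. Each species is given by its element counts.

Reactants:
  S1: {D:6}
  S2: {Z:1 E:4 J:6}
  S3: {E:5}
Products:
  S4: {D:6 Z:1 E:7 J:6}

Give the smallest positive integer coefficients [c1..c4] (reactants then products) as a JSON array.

D: 5·6+5·0+3·0 = 30 | 5·6 = 30
Z: 5·0+5·1+3·0 = 5 | 5·1 = 5
E: 5·0+5·4+3·5 = 35 | 5·7 = 35
J: 5·0+5·6+3·0 = 30 | 5·6 = 30
gcd(5,5,3,5) = 1

Coefficients: [5, 5, 3, 5]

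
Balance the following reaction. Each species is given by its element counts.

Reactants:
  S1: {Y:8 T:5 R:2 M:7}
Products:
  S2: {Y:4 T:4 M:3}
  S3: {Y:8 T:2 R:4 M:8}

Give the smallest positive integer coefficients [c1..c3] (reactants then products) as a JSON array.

Y: 2·8 = 16 | 2·4+1·8 = 16
T: 2·5 = 10 | 2·4+1·2 = 10
R: 2·2 = 4 | 2·0+1·4 = 4
M: 2·7 = 14 | 2·3+1·8 = 14
gcd(2,2,1) = 1

Coefficients: [2, 2, 1]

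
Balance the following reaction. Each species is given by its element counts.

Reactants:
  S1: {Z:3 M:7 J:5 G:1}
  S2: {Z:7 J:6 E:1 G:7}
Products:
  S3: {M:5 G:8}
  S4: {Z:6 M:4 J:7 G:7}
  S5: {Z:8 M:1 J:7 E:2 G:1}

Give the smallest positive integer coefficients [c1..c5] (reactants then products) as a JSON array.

Coefficients: [4, 6, 1, 5, 3]

Z: 4·3+6·7 = 54 | 1·0+5·6+3·8 = 54
M: 4·7+6·0 = 28 | 1·5+5·4+3·1 = 28
J: 4·5+6·6 = 56 | 1·0+5·7+3·7 = 56
E: 4·0+6·1 = 6 | 1·0+5·0+3·2 = 6
G: 4·1+6·7 = 46 | 1·8+5·7+3·1 = 46
gcd(4,6,1,5,3) = 1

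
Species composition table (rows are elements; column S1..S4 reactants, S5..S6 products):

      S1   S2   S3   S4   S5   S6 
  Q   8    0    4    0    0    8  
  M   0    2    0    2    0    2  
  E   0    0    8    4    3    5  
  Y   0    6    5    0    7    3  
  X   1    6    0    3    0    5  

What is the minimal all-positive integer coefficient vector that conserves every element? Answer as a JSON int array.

Q: 4·8+2·0+2·4+3·0 = 40 | 1·0+5·8 = 40
M: 4·0+2·2+2·0+3·2 = 10 | 1·0+5·2 = 10
E: 4·0+2·0+2·8+3·4 = 28 | 1·3+5·5 = 28
Y: 4·0+2·6+2·5+3·0 = 22 | 1·7+5·3 = 22
X: 4·1+2·6+2·0+3·3 = 25 | 1·0+5·5 = 25
gcd(4,2,2,3,1,5) = 1

Coefficients: [4, 2, 2, 3, 1, 5]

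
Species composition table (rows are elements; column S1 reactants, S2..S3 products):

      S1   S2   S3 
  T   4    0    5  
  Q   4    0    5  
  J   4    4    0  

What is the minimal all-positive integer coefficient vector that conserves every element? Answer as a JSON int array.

T: 5·4 = 20 | 5·0+4·5 = 20
Q: 5·4 = 20 | 5·0+4·5 = 20
J: 5·4 = 20 | 5·4+4·0 = 20
gcd(5,5,4) = 1

Coefficients: [5, 5, 4]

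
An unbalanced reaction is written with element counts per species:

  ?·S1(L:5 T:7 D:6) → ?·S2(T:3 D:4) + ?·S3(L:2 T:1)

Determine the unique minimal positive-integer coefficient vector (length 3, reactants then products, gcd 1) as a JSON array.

L: 2·5 = 10 | 3·0+5·2 = 10
T: 2·7 = 14 | 3·3+5·1 = 14
D: 2·6 = 12 | 3·4+5·0 = 12
gcd(2,3,5) = 1

Coefficients: [2, 3, 5]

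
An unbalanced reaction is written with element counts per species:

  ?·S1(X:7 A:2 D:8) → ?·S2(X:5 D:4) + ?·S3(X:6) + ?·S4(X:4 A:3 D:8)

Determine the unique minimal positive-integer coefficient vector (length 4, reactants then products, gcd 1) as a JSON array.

Coefficients: [6, 4, 1, 4]

X: 6·7 = 42 | 4·5+1·6+4·4 = 42
A: 6·2 = 12 | 4·0+1·0+4·3 = 12
D: 6·8 = 48 | 4·4+1·0+4·8 = 48
gcd(6,4,1,4) = 1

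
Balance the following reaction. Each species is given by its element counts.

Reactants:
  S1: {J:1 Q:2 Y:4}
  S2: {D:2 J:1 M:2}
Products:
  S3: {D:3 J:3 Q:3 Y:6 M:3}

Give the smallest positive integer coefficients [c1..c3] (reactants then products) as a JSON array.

D: 3·0+3·2 = 6 | 2·3 = 6
J: 3·1+3·1 = 6 | 2·3 = 6
Q: 3·2+3·0 = 6 | 2·3 = 6
Y: 3·4+3·0 = 12 | 2·6 = 12
M: 3·0+3·2 = 6 | 2·3 = 6
gcd(3,3,2) = 1

Coefficients: [3, 3, 2]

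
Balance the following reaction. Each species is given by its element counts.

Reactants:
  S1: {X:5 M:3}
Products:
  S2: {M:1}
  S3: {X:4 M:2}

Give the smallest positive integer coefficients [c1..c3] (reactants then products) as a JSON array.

X: 4·5 = 20 | 2·0+5·4 = 20
M: 4·3 = 12 | 2·1+5·2 = 12
gcd(4,2,5) = 1

Coefficients: [4, 2, 5]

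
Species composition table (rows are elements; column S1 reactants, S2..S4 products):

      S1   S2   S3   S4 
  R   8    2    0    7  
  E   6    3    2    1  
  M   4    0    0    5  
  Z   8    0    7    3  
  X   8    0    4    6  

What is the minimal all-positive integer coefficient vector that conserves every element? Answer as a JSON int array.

R: 5·8 = 40 | 6·2+4·0+4·7 = 40
E: 5·6 = 30 | 6·3+4·2+4·1 = 30
M: 5·4 = 20 | 6·0+4·0+4·5 = 20
Z: 5·8 = 40 | 6·0+4·7+4·3 = 40
X: 5·8 = 40 | 6·0+4·4+4·6 = 40
gcd(5,6,4,4) = 1

Coefficients: [5, 6, 4, 4]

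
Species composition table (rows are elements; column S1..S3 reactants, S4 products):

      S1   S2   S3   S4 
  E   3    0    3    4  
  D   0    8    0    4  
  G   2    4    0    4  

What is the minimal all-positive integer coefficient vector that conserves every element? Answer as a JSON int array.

E: 6·3+3·0+2·3 = 24 | 6·4 = 24
D: 6·0+3·8+2·0 = 24 | 6·4 = 24
G: 6·2+3·4+2·0 = 24 | 6·4 = 24
gcd(6,3,2,6) = 1

Coefficients: [6, 3, 2, 6]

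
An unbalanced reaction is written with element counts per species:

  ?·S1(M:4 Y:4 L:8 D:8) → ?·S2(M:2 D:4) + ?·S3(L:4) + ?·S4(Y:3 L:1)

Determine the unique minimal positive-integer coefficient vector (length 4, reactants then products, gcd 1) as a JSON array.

M: 3·4 = 12 | 6·2+5·0+4·0 = 12
Y: 3·4 = 12 | 6·0+5·0+4·3 = 12
L: 3·8 = 24 | 6·0+5·4+4·1 = 24
D: 3·8 = 24 | 6·4+5·0+4·0 = 24
gcd(3,6,5,4) = 1

Coefficients: [3, 6, 5, 4]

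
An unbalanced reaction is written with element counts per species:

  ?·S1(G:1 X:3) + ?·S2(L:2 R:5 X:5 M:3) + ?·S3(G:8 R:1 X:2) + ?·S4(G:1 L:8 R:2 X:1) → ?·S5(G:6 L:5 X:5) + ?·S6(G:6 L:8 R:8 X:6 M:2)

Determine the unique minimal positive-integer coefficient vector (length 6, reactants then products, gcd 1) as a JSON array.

Coefficients: [5, 2, 4, 5, 4, 3]

G: 5·1+2·0+4·8+5·1 = 42 | 4·6+3·6 = 42
L: 5·0+2·2+4·0+5·8 = 44 | 4·5+3·8 = 44
R: 5·0+2·5+4·1+5·2 = 24 | 4·0+3·8 = 24
X: 5·3+2·5+4·2+5·1 = 38 | 4·5+3·6 = 38
M: 5·0+2·3+4·0+5·0 = 6 | 4·0+3·2 = 6
gcd(5,2,4,5,4,3) = 1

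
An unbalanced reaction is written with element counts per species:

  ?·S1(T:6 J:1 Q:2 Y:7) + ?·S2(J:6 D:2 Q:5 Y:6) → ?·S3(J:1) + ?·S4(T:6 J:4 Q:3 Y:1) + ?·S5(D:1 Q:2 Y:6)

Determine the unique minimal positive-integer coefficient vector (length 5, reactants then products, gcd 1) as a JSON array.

Coefficients: [1, 1, 3, 1, 2]

T: 1·6+1·0 = 6 | 3·0+1·6+2·0 = 6
J: 1·1+1·6 = 7 | 3·1+1·4+2·0 = 7
D: 1·0+1·2 = 2 | 3·0+1·0+2·1 = 2
Q: 1·2+1·5 = 7 | 3·0+1·3+2·2 = 7
Y: 1·7+1·6 = 13 | 3·0+1·1+2·6 = 13
gcd(1,1,3,1,2) = 1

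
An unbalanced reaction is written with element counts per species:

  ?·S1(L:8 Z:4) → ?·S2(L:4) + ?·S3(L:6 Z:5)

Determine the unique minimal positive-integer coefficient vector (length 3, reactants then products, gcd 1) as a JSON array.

Coefficients: [5, 4, 4]

L: 5·8 = 40 | 4·4+4·6 = 40
Z: 5·4 = 20 | 4·0+4·5 = 20
gcd(5,4,4) = 1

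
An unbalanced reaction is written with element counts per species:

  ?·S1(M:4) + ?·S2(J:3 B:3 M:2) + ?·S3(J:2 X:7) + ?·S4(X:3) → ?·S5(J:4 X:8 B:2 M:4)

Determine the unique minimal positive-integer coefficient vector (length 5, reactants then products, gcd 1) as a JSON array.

J: 2·0+2·3+3·2+1·0 = 12 | 3·4 = 12
X: 2·0+2·0+3·7+1·3 = 24 | 3·8 = 24
B: 2·0+2·3+3·0+1·0 = 6 | 3·2 = 6
M: 2·4+2·2+3·0+1·0 = 12 | 3·4 = 12
gcd(2,2,3,1,3) = 1

Coefficients: [2, 2, 3, 1, 3]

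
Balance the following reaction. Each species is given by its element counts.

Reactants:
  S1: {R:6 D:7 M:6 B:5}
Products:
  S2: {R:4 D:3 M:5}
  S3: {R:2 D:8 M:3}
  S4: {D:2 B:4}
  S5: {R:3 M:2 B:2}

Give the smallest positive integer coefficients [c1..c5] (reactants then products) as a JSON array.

Coefficients: [4, 2, 2, 3, 4]

R: 4·6 = 24 | 2·4+2·2+3·0+4·3 = 24
D: 4·7 = 28 | 2·3+2·8+3·2+4·0 = 28
M: 4·6 = 24 | 2·5+2·3+3·0+4·2 = 24
B: 4·5 = 20 | 2·0+2·0+3·4+4·2 = 20
gcd(4,2,2,3,4) = 1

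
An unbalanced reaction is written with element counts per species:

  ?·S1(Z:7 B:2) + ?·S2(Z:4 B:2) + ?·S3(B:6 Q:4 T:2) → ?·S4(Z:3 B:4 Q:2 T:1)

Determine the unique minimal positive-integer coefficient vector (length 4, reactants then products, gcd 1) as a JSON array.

Coefficients: [2, 1, 3, 6]

Z: 2·7+1·4+3·0 = 18 | 6·3 = 18
B: 2·2+1·2+3·6 = 24 | 6·4 = 24
Q: 2·0+1·0+3·4 = 12 | 6·2 = 12
T: 2·0+1·0+3·2 = 6 | 6·1 = 6
gcd(2,1,3,6) = 1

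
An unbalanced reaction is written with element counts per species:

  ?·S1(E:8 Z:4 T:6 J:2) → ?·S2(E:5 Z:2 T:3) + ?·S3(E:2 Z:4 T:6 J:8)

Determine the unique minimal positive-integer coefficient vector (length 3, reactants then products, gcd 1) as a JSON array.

Coefficients: [4, 6, 1]

E: 4·8 = 32 | 6·5+1·2 = 32
Z: 4·4 = 16 | 6·2+1·4 = 16
T: 4·6 = 24 | 6·3+1·6 = 24
J: 4·2 = 8 | 6·0+1·8 = 8
gcd(4,6,1) = 1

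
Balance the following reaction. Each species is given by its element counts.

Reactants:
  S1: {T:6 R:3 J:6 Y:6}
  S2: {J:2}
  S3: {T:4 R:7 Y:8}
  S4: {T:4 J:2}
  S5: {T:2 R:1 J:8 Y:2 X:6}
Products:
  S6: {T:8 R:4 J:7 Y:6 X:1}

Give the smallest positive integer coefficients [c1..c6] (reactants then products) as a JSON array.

T: 3·6+3·0+2·4+5·4+1·2 = 48 | 6·8 = 48
R: 3·3+3·0+2·7+5·0+1·1 = 24 | 6·4 = 24
J: 3·6+3·2+2·0+5·2+1·8 = 42 | 6·7 = 42
Y: 3·6+3·0+2·8+5·0+1·2 = 36 | 6·6 = 36
X: 3·0+3·0+2·0+5·0+1·6 = 6 | 6·1 = 6
gcd(3,3,2,5,1,6) = 1

Coefficients: [3, 3, 2, 5, 1, 6]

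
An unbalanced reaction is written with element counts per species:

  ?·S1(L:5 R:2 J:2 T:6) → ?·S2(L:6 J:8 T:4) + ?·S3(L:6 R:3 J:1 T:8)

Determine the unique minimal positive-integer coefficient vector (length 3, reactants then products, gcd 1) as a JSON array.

Coefficients: [6, 1, 4]

L: 6·5 = 30 | 1·6+4·6 = 30
R: 6·2 = 12 | 1·0+4·3 = 12
J: 6·2 = 12 | 1·8+4·1 = 12
T: 6·6 = 36 | 1·4+4·8 = 36
gcd(6,1,4) = 1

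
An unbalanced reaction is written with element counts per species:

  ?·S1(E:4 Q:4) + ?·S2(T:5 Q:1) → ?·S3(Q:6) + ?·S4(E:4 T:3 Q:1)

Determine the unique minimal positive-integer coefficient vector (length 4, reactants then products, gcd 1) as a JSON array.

Coefficients: [5, 3, 3, 5]

E: 5·4+3·0 = 20 | 3·0+5·4 = 20
T: 5·0+3·5 = 15 | 3·0+5·3 = 15
Q: 5·4+3·1 = 23 | 3·6+5·1 = 23
gcd(5,3,3,5) = 1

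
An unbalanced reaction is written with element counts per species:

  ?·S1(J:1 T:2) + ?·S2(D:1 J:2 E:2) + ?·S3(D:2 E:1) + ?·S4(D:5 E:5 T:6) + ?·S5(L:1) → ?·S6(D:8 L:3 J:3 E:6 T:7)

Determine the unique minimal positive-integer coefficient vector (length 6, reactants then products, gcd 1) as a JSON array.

Coefficients: [4, 1, 5, 1, 6, 2]

D: 4·0+1·1+5·2+1·5+6·0 = 16 | 2·8 = 16
L: 4·0+1·0+5·0+1·0+6·1 = 6 | 2·3 = 6
J: 4·1+1·2+5·0+1·0+6·0 = 6 | 2·3 = 6
E: 4·0+1·2+5·1+1·5+6·0 = 12 | 2·6 = 12
T: 4·2+1·0+5·0+1·6+6·0 = 14 | 2·7 = 14
gcd(4,1,5,1,6,2) = 1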